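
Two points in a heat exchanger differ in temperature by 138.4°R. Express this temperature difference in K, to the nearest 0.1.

Only the scale ratio 5/9 matters for a change in temperature.
138.4 × 5/9 = 76.9.

76.9 K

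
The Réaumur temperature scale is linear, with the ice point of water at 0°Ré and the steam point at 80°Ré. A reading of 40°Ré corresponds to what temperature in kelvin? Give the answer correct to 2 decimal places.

Linear interpolation between the fixed points: C = (40 - 0) × 100 / (80 - 0) = 50.0000°C.
Then 50.0000 + 273.15 = 323.15 K.

323.15 K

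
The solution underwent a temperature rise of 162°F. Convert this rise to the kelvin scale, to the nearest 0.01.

An interval of 1°F corresponds to 5/9 K.
162 × 5/9 = 90.00.

90.00 K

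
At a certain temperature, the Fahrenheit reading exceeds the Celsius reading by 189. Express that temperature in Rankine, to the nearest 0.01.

Let x be the Fahrenheit reading; then the Celsius reading is 5/9·x - 17.7778.
(5/9·x - 17.7778) - x = -189  ⇒  (-4/9)·x = -171.222  ⇒  x = 385.2500°F.
In Celsius: (385.25 - 32) × 5/9 = 196.2500°C.
In Rankine: 196.2500 × 1.8 + 491.67 = 844.92°R.

844.92°R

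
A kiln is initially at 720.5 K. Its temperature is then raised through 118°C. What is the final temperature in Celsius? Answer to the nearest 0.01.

Initial temperature in Celsius: 720.5 - 273.15 = 447.3500°C.
Final Celsius temperature: 447.3500 + 118.0000 = 565.3500°C.

565.35°C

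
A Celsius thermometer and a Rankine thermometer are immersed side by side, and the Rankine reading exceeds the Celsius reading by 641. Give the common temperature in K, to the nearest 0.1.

Let x be the Celsius reading; then the Rankine reading is 1.8·x + 491.67.
(1.8·x + 491.67) - x = 641  ⇒  (0.8)·x = 149.33  ⇒  x = 186.6625°C.
In kelvin: 186.6625 + 273.15 = 459.8 K.

459.8 K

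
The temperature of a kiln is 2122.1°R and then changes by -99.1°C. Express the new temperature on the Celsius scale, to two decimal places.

806.69°C

Initial temperature in Celsius: (2122.1 - 491.67) × 5/9 = 905.7944°C.
Final Celsius temperature: 905.7944 - 99.1000 = 806.6944°C.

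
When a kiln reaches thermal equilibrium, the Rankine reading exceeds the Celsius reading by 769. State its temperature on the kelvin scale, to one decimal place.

Let x be the Celsius reading; then the Rankine reading is 1.8·x + 491.67.
(1.8·x + 491.67) - x = 769  ⇒  (0.8)·x = 277.33  ⇒  x = 346.6625°C.
In kelvin: 346.6625 + 273.15 = 619.8 K.

619.8 K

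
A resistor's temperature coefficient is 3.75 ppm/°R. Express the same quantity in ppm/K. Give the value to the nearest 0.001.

6.750 ppm/K

The quantity depends on a temperature interval, so only the ratio of degree sizes applies; the offset between the scales is irrelevant.
A change of 1 K is a change of 1.8°R, so per K the value is 3.75 × 1.8 = 6.750.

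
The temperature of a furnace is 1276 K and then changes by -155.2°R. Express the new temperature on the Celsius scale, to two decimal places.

Initial temperature in Celsius: 1276 - 273.15 = 1002.8500°C.
The 155.2°R change is an interval, so only the factor 5/9 applies: -155.2 × 5/9 = -86.2222°C.
Final Celsius temperature: 1002.8500 - 86.2222 = 916.6278°C.

916.63°C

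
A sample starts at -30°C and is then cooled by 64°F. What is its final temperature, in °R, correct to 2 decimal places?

373.67°R

The 64°F change is an interval, so only the factor 5/9 applies: -64 × 5/9 = -35.5556°C.
Final Celsius temperature: -30.0000 - 35.5556 = -65.5556°C.
In Rankine: -65.5556 × 1.8 + 491.67 = 373.67°R.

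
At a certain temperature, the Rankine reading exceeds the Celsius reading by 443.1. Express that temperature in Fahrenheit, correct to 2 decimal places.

-77.28°F

Let x be the Rankine reading; then the Celsius reading is 5/9·x - 273.15.
(5/9·x - 273.15) - x = -443.1  ⇒  (-4/9)·x = -169.95  ⇒  x = 382.3875°R.
In Celsius: (382.3875 - 491.67) × 5/9 = -60.7125°C.
In Fahrenheit: -60.7125 × 1.8 + 32 = -77.28°F.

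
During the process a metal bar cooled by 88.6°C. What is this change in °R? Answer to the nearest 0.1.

159.5°R

Only the scale ratio 1.8 matters for a change in temperature.
88.6 × 1.8 = 159.5.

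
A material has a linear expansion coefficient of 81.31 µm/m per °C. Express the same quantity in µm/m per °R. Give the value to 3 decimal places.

Since only a temperature interval is involved, the additive offset between the scales drops out.
A change of 1°R is a change of 5/9°C, so per °R the value is 81.31 × 5/9 = 45.172.

45.172 µm/m per °R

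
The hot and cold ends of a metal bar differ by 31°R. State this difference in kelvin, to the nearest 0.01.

17.22 K

Only the scale ratio 5/9 matters for a change in temperature.
31 × 5/9 = 17.22.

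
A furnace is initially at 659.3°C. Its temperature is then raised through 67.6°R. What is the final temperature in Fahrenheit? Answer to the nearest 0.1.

1286.3°F

The 67.6°R change is an interval, so only the factor 5/9 applies: +67.6 × 5/9 = +37.5556°C.
Final Celsius temperature: 659.3000 + 37.5556 = 696.8556°C.
In Fahrenheit: 696.8556 × 1.8 + 32 = 1286.3°F.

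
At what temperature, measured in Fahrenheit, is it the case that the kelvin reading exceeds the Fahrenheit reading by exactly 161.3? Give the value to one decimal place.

Let F be the Fahrenheit reading. The kelvin reading is K = 5/9·F + 255.372.
Require K - F = 161.3: (-4/9)·F + 255.372 = 161.3.
F = (161.3 - 255.372) / (-4/9) = 211.7.

211.7°F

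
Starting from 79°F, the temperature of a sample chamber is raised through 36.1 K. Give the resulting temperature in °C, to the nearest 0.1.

Initial temperature in Celsius: (79 - 32) × 5/9 = 26.1111°C.
The 36.1 K change is an interval; Kelvin and Celsius degrees are the same size, so ΔC = +36.1°C.
Final Celsius temperature: 26.1111 + 36.1000 = 62.2111°C.

62.2°C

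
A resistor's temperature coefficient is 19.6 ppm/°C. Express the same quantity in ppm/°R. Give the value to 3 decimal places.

The quantity depends on a temperature interval, so only the ratio of degree sizes applies; the offset between the scales is irrelevant.
A change of 1°R is a change of 5/9°C, so per °R the value is 19.6 × 5/9 = 10.889.

10.889 ppm/°R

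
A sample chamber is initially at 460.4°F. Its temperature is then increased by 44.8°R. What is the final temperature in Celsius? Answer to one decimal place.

Initial temperature in Celsius: (460.4 - 32) × 5/9 = 238.0000°C.
The 44.8°R change is an interval, so only the factor 5/9 applies: +44.8 × 5/9 = +24.8889°C.
Final Celsius temperature: 238.0000 + 24.8889 = 262.8889°C.

262.9°C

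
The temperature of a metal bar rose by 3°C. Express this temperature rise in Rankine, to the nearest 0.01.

5.40°R

An interval of 1°C corresponds to 1.8°R.
3 × 1.8 = 5.40.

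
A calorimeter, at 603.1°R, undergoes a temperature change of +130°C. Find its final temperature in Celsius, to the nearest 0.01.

Initial temperature in Celsius: (603.1 - 491.67) × 5/9 = 61.9056°C.
Final Celsius temperature: 61.9056 + 130.0000 = 191.9056°C.

191.91°C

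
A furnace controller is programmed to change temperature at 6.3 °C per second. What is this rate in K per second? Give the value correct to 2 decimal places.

The quantity depends on a temperature interval, so only the ratio of degree sizes applies; the offset between the scales is irrelevant.
A change of 1°C is a change of 1 K, so 6.3 × 1 = 6.30.

6.30 K/second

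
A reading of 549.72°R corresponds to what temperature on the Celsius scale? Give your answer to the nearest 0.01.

32.25°C

In Celsius: (549.72 - 491.67) × 5/9 = 32.2500°C.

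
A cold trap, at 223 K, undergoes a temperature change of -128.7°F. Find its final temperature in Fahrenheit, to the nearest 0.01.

Initial temperature in Celsius: 223 - 273.15 = -50.1500°C.
The 128.7°F change is an interval, so only the factor 5/9 applies: -128.7 × 5/9 = -71.5000°C.
Final Celsius temperature: -50.1500 - 71.5000 = -121.6500°C.
In Fahrenheit: -121.6500 × 1.8 + 32 = -186.97°F.

-186.97°F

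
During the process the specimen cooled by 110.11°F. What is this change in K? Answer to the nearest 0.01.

Only the scale ratio 5/9 matters for a change in temperature.
110.11 × 5/9 = 61.17.

61.17 K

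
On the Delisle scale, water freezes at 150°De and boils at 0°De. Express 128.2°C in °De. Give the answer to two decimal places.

-42.30°De

Linearly onto the Delisle scale: 150 + (128.2000 / 100) × (0 - 150) = -42.30°De.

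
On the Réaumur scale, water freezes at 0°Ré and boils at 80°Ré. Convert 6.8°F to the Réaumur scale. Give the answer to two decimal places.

First in Celsius: (6.8 - 32) × 5/9 = -14.0000°C.
Linearly onto the Réaumur scale: 0 + (-14.0000 / 100) × (80 - 0) = -11.20°Ré.

-11.20°Ré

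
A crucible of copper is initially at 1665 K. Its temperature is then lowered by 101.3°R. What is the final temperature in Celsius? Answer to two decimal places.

Initial temperature in Celsius: 1665 - 273.15 = 1391.8500°C.
The 101.3°R change is an interval, so only the factor 5/9 applies: -101.3 × 5/9 = -56.2778°C.
Final Celsius temperature: 1391.8500 - 56.2778 = 1335.5722°C.

1335.57°C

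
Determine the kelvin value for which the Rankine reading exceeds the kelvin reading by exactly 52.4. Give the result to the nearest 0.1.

Let K be the kelvin reading. The Rankine reading is R = 1.8·K.
Require R - K = 52.4: (0.8)·K = 52.4.
K = (52.4) / (0.8) = 65.5.

65.5 K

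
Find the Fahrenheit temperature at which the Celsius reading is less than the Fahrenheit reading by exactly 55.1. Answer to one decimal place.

Let F be the Fahrenheit reading. The Celsius reading is C = 5/9·F - 17.7778.
Require C - F = -55.1: (-4/9)·F - 17.7778 = -55.1.
F = (-55.1 + 17.7778) / (-4/9) = 84.0.

84.0°F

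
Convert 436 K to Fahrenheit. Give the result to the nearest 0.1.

325.1°F

In Celsius: 436 - 273.15 = 162.8500°C.
In Fahrenheit: 162.8500 × 1.8 + 32 = 325.1°F.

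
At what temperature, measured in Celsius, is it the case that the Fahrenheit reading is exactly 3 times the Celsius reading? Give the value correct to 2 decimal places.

26.67°C

Let C be the Celsius reading. The Fahrenheit reading is F = 1.8·C + 32.
Require F = 3·C: 1.8·C + 32 = 3·C.
(-1.2)·C = -32  ⇒  C = 26.67.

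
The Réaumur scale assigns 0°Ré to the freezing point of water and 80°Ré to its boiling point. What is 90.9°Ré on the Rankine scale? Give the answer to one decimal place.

696.2°R

Linear interpolation between the fixed points: C = (90.9 - 0) × 100 / (80 - 0) = 113.6250°C.
Then 113.6250 × 1.8 + 491.67 = 696.2°R.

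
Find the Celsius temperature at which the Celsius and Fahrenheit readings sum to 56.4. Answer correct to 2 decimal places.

8.71°C

Let C be the Celsius reading. The Fahrenheit reading is F = 1.8·C + 32.
Require C + F = 56.4: (2.8)·C + 32 = 56.4.
C = (56.4 - 32) / (2.8) = 8.71.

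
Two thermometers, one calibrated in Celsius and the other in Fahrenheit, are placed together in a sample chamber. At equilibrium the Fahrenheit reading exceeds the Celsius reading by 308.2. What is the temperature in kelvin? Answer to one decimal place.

618.4 K

Let x be the Celsius reading; then the Fahrenheit reading is 1.8·x + 32.
(1.8·x + 32) - x = 308.2  ⇒  (0.8)·x = 276.2  ⇒  x = 345.2500°C.
In kelvin: 345.2500 + 273.15 = 618.4 K.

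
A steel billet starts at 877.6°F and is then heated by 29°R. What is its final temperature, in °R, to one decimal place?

1366.3°R

Initial temperature in Celsius: (877.6 - 32) × 5/9 = 469.7778°C.
The 29°R change is an interval, so only the factor 5/9 applies: +29 × 5/9 = +16.1111°C.
Final Celsius temperature: 469.7778 + 16.1111 = 485.8889°C.
In Rankine: 485.8889 × 1.8 + 491.67 = 1366.3°R.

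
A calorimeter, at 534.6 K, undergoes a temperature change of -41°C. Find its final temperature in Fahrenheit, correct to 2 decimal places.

Initial temperature in Celsius: 534.6 - 273.15 = 261.4500°C.
Final Celsius temperature: 261.4500 - 41.0000 = 220.4500°C.
In Fahrenheit: 220.4500 × 1.8 + 32 = 428.81°F.

428.81°F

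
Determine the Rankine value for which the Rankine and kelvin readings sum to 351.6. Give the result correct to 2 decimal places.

226.03°R

Let R be the Rankine reading. The kelvin reading is K = 5/9·R.
Require R + K = 351.6: (14/9)·R = 351.6.
R = (351.6) / (14/9) = 226.03.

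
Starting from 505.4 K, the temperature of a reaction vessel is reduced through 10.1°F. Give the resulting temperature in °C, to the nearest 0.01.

226.64°C

Initial temperature in Celsius: 505.4 - 273.15 = 232.2500°C.
The 10.1°F change is an interval, so only the factor 5/9 applies: -10.1 × 5/9 = -5.6111°C.
Final Celsius temperature: 232.2500 - 5.6111 = 226.6389°C.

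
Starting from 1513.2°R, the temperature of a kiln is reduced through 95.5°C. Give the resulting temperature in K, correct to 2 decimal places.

745.17 K

Initial temperature in Celsius: (1513.2 - 491.67) × 5/9 = 567.5167°C.
Final Celsius temperature: 567.5167 - 95.5000 = 472.0167°C.
In kelvin: 472.0167 + 273.15 = 745.17 K.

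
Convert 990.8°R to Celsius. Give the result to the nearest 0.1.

In Celsius: (990.8 - 491.67) × 5/9 = 277.2944°C.

277.3°C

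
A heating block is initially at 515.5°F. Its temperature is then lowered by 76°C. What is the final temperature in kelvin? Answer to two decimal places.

Initial temperature in Celsius: (515.5 - 32) × 5/9 = 268.6111°C.
Final Celsius temperature: 268.6111 - 76.0000 = 192.6111°C.
In kelvin: 192.6111 + 273.15 = 465.76 K.

465.76 K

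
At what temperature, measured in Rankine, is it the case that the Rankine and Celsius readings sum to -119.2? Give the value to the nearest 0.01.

Let R be the Rankine reading. The Celsius reading is C = 5/9·R - 273.15.
Require R + C = -119.2: (14/9)·R - 273.15 = -119.2.
R = (-119.2 + 273.15) / (14/9) = 98.97.

98.97°R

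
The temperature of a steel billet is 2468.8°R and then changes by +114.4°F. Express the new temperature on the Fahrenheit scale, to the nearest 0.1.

2123.5°F

Initial temperature in Celsius: (2468.8 - 491.67) × 5/9 = 1098.4056°C.
The 114.4°F change is an interval, so only the factor 5/9 applies: +114.4 × 5/9 = +63.5556°C.
Final Celsius temperature: 1098.4056 + 63.5556 = 1161.9611°C.
In Fahrenheit: 1161.9611 × 1.8 + 32 = 2123.5°F.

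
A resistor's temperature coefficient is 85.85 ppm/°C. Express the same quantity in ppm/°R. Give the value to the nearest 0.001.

The quantity depends on a temperature interval, so only the ratio of degree sizes applies; the offset between the scales is irrelevant.
A change of 1°R is a change of 5/9°C, so per °R the value is 85.85 × 5/9 = 47.694.

47.694 ppm/°R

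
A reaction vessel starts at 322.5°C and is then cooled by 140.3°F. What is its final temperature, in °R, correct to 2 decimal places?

The 140.3°F change is an interval, so only the factor 5/9 applies: -140.3 × 5/9 = -77.9444°C.
Final Celsius temperature: 322.5000 - 77.9444 = 244.5556°C.
In Rankine: 244.5556 × 1.8 + 491.67 = 931.87°R.

931.87°R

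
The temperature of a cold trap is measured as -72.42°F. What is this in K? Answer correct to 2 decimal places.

215.14 K

In Celsius: (-72.42 - 32) × 5/9 = -58.0111°C.
In kelvin: -58.0111 + 273.15 = 215.14 K.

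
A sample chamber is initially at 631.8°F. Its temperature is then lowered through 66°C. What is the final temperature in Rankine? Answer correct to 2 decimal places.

972.67°R

Initial temperature in Celsius: (631.8 - 32) × 5/9 = 333.2222°C.
Final Celsius temperature: 333.2222 - 66.0000 = 267.2222°C.
In Rankine: 267.2222 × 1.8 + 491.67 = 972.67°R.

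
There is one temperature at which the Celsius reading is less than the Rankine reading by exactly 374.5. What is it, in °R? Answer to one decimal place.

228.0°R

Let R be the Rankine reading. The Celsius reading is C = 5/9·R - 273.15.
Require C - R = -374.5: (-4/9)·R - 273.15 = -374.5.
R = (-374.5 + 273.15) / (-4/9) = 228.0.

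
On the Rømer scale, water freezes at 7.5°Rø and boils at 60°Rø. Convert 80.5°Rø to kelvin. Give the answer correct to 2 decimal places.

412.20 K

Linear interpolation between the fixed points: C = (80.5 - 7.5) × 100 / (60 - 7.5) = 139.0476°C.
Then 139.0476 + 273.15 = 412.20 K.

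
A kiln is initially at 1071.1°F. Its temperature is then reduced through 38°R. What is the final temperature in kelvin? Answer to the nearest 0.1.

Initial temperature in Celsius: (1071.1 - 32) × 5/9 = 577.2778°C.
The 38°R change is an interval, so only the factor 5/9 applies: -38 × 5/9 = -21.1111°C.
Final Celsius temperature: 577.2778 - 21.1111 = 556.1667°C.
In kelvin: 556.1667 + 273.15 = 829.3 K.

829.3 K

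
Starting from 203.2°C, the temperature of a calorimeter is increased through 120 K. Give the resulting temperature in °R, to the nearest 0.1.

The 120 K change is an interval; Kelvin and Celsius degrees are the same size, so ΔC = +120°C.
Final Celsius temperature: 203.2000 + 120.0000 = 323.2000°C.
In Rankine: 323.2000 × 1.8 + 491.67 = 1073.4°R.

1073.4°R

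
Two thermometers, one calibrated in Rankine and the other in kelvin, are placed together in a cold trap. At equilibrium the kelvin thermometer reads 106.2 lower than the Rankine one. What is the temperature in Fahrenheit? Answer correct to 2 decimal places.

-220.72°F

Let x be the Rankine reading; then the kelvin reading is 5/9·x.
(5/9·x) - x = -106.2  ⇒  (-4/9)·x = -106.2  ⇒  x = 238.9500°R.
In Celsius: (238.95 - 491.67) × 5/9 = -140.4000°C.
In Fahrenheit: -140.4000 × 1.8 + 32 = -220.72°F.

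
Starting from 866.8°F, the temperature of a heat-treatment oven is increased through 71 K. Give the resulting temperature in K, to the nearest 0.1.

807.9 K

Initial temperature in Celsius: (866.8 - 32) × 5/9 = 463.7778°C.
The 71 K change is an interval; Kelvin and Celsius degrees are the same size, so ΔC = +71°C.
Final Celsius temperature: 463.7778 + 71.0000 = 534.7778°C.
In kelvin: 534.7778 + 273.15 = 807.9 K.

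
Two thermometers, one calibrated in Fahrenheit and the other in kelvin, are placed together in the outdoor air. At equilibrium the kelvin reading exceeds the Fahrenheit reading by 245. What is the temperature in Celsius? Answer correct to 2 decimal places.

-4.81°C

Let x be the Fahrenheit reading; then the kelvin reading is 5/9·x + 255.372.
(5/9·x + 255.372) - x = 245  ⇒  (-4/9)·x = -10.3722  ⇒  x = 23.3375°F.
In Celsius: (23.3375 - 32) × 5/9 = -4.81°C.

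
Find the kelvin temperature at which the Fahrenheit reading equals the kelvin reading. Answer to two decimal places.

Let K be the kelvin reading. The Fahrenheit reading is F = 1.8·K - 459.67.
Set F = K: 1.8·K - 459.67 = K.
(0.8)·K = 459.67  ⇒  K = 574.59.

574.59 K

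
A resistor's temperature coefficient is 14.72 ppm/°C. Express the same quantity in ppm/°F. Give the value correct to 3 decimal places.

The quantity depends on a temperature interval, so only the ratio of degree sizes applies; the offset between the scales is irrelevant.
A change of 1°F is a change of 5/9°C, so per °F the value is 14.72 × 5/9 = 8.178.

8.178 ppm/°F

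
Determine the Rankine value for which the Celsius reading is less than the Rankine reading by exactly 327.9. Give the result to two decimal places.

123.19°R

Let R be the Rankine reading. The Celsius reading is C = 5/9·R - 273.15.
Require C - R = -327.9: (-4/9)·R - 273.15 = -327.9.
R = (-327.9 + 273.15) / (-4/9) = 123.19.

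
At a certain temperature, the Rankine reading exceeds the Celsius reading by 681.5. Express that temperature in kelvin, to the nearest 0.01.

Let x be the Celsius reading; then the Rankine reading is 1.8·x + 491.67.
(1.8·x + 491.67) - x = 681.5  ⇒  (0.8)·x = 189.83  ⇒  x = 237.2875°C.
In kelvin: 237.2875 + 273.15 = 510.44 K.

510.44 K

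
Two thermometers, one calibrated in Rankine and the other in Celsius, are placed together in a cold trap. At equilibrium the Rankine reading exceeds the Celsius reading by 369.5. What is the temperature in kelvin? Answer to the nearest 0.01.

120.44 K

Let x be the Rankine reading; then the Celsius reading is 5/9·x - 273.15.
(5/9·x - 273.15) - x = -369.5  ⇒  (-4/9)·x = -96.35  ⇒  x = 216.7875°R.
In Celsius: (216.7875 - 491.67) × 5/9 = -152.7125°C.
In kelvin: -152.7125 + 273.15 = 120.44 K.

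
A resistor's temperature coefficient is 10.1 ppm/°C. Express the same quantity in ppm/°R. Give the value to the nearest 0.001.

The quantity depends on a temperature interval, so only the ratio of degree sizes applies; the offset between the scales is irrelevant.
A change of 1°R is a change of 5/9°C, so per °R the value is 10.1 × 5/9 = 5.611.

5.611 ppm/°R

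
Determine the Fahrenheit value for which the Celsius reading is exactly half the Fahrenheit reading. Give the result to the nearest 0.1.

Let F be the Fahrenheit reading. The Celsius reading is C = 5/9·F - 17.7778.
Require C = 0.5·F: 5/9·F - 17.7778 = 0.5·F.
(1/18)·F = 17.7778  ⇒  F = 320.0.

320.0°F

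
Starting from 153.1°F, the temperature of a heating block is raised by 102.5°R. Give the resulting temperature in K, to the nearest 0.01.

Initial temperature in Celsius: (153.1 - 32) × 5/9 = 67.2778°C.
The 102.5°R change is an interval, so only the factor 5/9 applies: +102.5 × 5/9 = +56.9444°C.
Final Celsius temperature: 67.2778 + 56.9444 = 124.2222°C.
In kelvin: 124.2222 + 273.15 = 397.37 K.

397.37 K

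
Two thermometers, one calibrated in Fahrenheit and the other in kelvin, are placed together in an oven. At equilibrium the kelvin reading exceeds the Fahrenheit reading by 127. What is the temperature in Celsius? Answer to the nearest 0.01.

142.69°C

Let x be the Fahrenheit reading; then the kelvin reading is 5/9·x + 255.372.
(5/9·x + 255.372) - x = 127  ⇒  (-4/9)·x = -128.372  ⇒  x = 288.8375°F.
In Celsius: (288.8375 - 32) × 5/9 = 142.69°C.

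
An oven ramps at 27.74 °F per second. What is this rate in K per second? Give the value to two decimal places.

15.41 K/second

Since only a temperature interval is involved, the additive offset between the scales drops out.
A change of 1°F is a change of 5/9 K, so 27.74 × 5/9 = 15.41.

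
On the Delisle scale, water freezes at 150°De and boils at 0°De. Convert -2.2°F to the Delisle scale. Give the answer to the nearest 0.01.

178.50°De

First in Celsius: (-2.2 - 32) × 5/9 = -19.0000°C.
Linearly onto the Delisle scale: 150 + (-19.0000 / 100) × (0 - 150) = 178.50°De.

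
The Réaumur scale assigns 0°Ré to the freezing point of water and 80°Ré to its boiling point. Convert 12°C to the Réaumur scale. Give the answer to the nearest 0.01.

9.60°Ré

Linearly onto the Réaumur scale: 0 + (12.0000 / 100) × (80 - 0) = 9.60°Ré.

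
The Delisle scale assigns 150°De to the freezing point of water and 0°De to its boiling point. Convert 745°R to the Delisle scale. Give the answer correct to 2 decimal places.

-61.11°De

First in Celsius: (745 - 491.67) × 5/9 = 140.7389°C.
Linearly onto the Delisle scale: 150 + (140.7389 / 100) × (0 - 150) = -61.11°De.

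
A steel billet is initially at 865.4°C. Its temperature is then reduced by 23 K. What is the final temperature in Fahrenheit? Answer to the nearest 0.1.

The 23 K change is an interval; Kelvin and Celsius degrees are the same size, so ΔC = -23°C.
Final Celsius temperature: 865.4000 - 23.0000 = 842.4000°C.
In Fahrenheit: 842.4000 × 1.8 + 32 = 1548.3°F.

1548.3°F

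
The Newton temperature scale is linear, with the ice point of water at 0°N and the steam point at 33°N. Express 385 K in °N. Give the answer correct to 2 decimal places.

36.91°N

First in Celsius: 385 - 273.15 = 111.8500°C.
Linearly onto the Newton scale: 0 + (111.8500 / 100) × (33 - 0) = 36.91°N.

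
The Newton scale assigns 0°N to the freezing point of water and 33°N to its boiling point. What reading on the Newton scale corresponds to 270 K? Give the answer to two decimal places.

First in Celsius: 270 - 273.15 = -3.1500°C.
Linearly onto the Newton scale: 0 + (-3.1500 / 100) × (33 - 0) = -1.04°N.

-1.04°N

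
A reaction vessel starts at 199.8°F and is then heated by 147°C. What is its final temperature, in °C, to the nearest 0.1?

240.2°C

Initial temperature in Celsius: (199.8 - 32) × 5/9 = 93.2222°C.
Final Celsius temperature: 93.2222 + 147.0000 = 240.2222°C.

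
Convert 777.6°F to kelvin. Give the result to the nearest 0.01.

687.37 K

In Celsius: (777.6 - 32) × 5/9 = 414.2222°C.
In kelvin: 414.2222 + 273.15 = 687.37 K.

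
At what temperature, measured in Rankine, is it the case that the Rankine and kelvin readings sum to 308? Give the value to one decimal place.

198.0°R

Let R be the Rankine reading. The kelvin reading is K = 5/9·R.
Require R + K = 308: (14/9)·R = 308.
R = (308) / (14/9) = 198.0.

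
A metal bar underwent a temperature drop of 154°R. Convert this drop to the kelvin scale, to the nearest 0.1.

Only the scale ratio 5/9 matters for a change in temperature.
154 × 5/9 = 85.6.

85.6 K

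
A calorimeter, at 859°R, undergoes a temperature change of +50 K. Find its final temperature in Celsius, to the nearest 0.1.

Initial temperature in Celsius: (859 - 491.67) × 5/9 = 204.0722°C.
The 50 K change is an interval; Kelvin and Celsius degrees are the same size, so ΔC = +50°C.
Final Celsius temperature: 204.0722 + 50.0000 = 254.0722°C.

254.1°C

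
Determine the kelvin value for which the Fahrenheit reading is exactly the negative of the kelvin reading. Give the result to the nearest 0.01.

Let K be the kelvin reading. The Fahrenheit reading is F = 1.8·K - 459.67.
Require F = -1·K: 1.8·K - 459.67 = -1·K.
(2.8)·K = 459.67  ⇒  K = 164.17.

164.17 K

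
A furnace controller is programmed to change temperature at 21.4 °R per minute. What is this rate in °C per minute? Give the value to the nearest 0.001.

11.889 °C/minute

The quantity depends on a temperature interval, so only the ratio of degree sizes applies; the offset between the scales is irrelevant.
A change of 1°R is a change of 5/9°C, so 21.4 × 5/9 = 11.889.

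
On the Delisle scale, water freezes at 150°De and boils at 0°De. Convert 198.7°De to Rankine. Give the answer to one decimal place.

Linear interpolation between the fixed points: C = (198.7 - 150) × 100 / (0 - 150) = -32.4667°C.
Then -32.4667 × 1.8 + 491.67 = 433.2°R.

433.2°R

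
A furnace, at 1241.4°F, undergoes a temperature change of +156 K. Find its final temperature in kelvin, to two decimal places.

1101.04 K

Initial temperature in Celsius: (1241.4 - 32) × 5/9 = 671.8889°C.
The 156 K change is an interval; Kelvin and Celsius degrees are the same size, so ΔC = +156°C.
Final Celsius temperature: 671.8889 + 156.0000 = 827.8889°C.
In kelvin: 827.8889 + 273.15 = 1101.04 K.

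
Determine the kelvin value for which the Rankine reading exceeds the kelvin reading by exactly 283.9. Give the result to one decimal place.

Let K be the kelvin reading. The Rankine reading is R = 1.8·K.
Require R - K = 283.9: (0.8)·K = 283.9.
K = (283.9) / (0.8) = 354.9.

354.9 K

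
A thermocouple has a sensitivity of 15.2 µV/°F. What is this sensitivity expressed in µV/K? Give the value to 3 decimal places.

The quantity depends on a temperature interval, so only the ratio of degree sizes applies; the offset between the scales is irrelevant.
A change of 1 K is a change of 1.8°F, so per K the value is 15.2 × 1.8 = 27.360.

27.360 µV/K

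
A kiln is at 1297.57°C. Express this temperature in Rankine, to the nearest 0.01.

2827.30°R

In Rankine: 1297.5700 × 1.8 + 491.67 = 2827.30°R.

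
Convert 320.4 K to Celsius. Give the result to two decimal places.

47.25°C

In Celsius: 320.4 - 273.15 = 47.2500°C.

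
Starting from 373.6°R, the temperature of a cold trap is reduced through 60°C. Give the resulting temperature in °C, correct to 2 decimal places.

-125.59°C

Initial temperature in Celsius: (373.6 - 491.67) × 5/9 = -65.5944°C.
Final Celsius temperature: -65.5944 - 60.0000 = -125.5944°C.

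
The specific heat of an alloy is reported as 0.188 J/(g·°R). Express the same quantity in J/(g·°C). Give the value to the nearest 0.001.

The quantity depends on a temperature interval, so only the ratio of degree sizes applies; the offset between the scales is irrelevant.
A change of 1°C is a change of 1.8°R, so per °C the value is 0.188 × 1.8 = 0.338.

0.338 J/(g·°C)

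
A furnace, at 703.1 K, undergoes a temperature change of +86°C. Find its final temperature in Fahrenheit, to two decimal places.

Initial temperature in Celsius: 703.1 - 273.15 = 429.9500°C.
Final Celsius temperature: 429.9500 + 86.0000 = 515.9500°C.
In Fahrenheit: 515.9500 × 1.8 + 32 = 960.71°F.

960.71°F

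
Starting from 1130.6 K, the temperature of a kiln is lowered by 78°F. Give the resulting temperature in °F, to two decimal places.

1497.41°F

Initial temperature in Celsius: 1130.6 - 273.15 = 857.4500°C.
The 78°F change is an interval, so only the factor 5/9 applies: -78 × 5/9 = -43.3333°C.
Final Celsius temperature: 857.4500 - 43.3333 = 814.1167°C.
In Fahrenheit: 814.1167 × 1.8 + 32 = 1497.41°F.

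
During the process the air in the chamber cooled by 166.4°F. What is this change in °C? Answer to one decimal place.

92.4°C

An interval of 1°F corresponds to 5/9°C.
166.4 × 5/9 = 92.4.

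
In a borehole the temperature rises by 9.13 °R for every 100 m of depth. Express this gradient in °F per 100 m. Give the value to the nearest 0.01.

9.13 °F/100 m

The quantity depends on a temperature interval, so only the ratio of degree sizes applies; the offset between the scales is irrelevant.
A change of 1°R is a change of 1°F, so 9.13 × 1 = 9.13.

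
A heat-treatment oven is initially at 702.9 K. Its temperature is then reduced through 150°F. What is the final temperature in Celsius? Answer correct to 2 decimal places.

346.42°C

Initial temperature in Celsius: 702.9 - 273.15 = 429.7500°C.
The 150°F change is an interval, so only the factor 5/9 applies: -150 × 5/9 = -83.3333°C.
Final Celsius temperature: 429.7500 - 83.3333 = 346.4167°C.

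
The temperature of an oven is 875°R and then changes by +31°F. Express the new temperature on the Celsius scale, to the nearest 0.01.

Initial temperature in Celsius: (875 - 491.67) × 5/9 = 212.9611°C.
The 31°F change is an interval, so only the factor 5/9 applies: +31 × 5/9 = +17.2222°C.
Final Celsius temperature: 212.9611 + 17.2222 = 230.1833°C.

230.18°C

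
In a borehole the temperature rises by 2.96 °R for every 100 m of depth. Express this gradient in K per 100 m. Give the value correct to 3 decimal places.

1.644 K/100 m

Since only a temperature interval is involved, the additive offset between the scales drops out.
A change of 1°R is a change of 5/9 K, so 2.96 × 5/9 = 1.644.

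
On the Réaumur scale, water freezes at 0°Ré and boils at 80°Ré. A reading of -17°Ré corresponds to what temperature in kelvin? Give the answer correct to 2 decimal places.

251.90 K

Linear interpolation between the fixed points: C = (-17 - 0) × 100 / (80 - 0) = -21.2500°C.
Then -21.2500 + 273.15 = 251.90 K.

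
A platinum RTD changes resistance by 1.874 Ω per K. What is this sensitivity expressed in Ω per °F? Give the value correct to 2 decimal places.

The quantity depends on a temperature interval, so only the ratio of degree sizes applies; the offset between the scales is irrelevant.
A change of 1°F is a change of 5/9 K, so per °F the value is 1.874 × 5/9 = 1.04.

1.04 Ω per °F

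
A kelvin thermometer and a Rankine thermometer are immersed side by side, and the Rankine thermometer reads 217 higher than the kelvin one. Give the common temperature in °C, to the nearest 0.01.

Let x be the kelvin reading; then the Rankine reading is 1.8·x.
(1.8·x) - x = 217  ⇒  (0.8)·x = 217  ⇒  x = 271.2500 K.
In Celsius: 271.25 - 273.15 = -1.90°C.

-1.90°C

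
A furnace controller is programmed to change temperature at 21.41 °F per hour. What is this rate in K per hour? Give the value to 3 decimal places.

The quantity depends on a temperature interval, so only the ratio of degree sizes applies; the offset between the scales is irrelevant.
A change of 1°F is a change of 5/9 K, so 21.41 × 5/9 = 11.894.

11.894 K/hour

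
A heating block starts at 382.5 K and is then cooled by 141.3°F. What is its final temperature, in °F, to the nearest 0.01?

Initial temperature in Celsius: 382.5 - 273.15 = 109.3500°C.
The 141.3°F change is an interval, so only the factor 5/9 applies: -141.3 × 5/9 = -78.5000°C.
Final Celsius temperature: 109.3500 - 78.5000 = 30.8500°C.
In Fahrenheit: 30.8500 × 1.8 + 32 = 87.53°F.

87.53°F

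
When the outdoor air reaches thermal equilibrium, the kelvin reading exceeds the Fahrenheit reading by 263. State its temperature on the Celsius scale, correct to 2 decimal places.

-27.31°C

Let x be the Fahrenheit reading; then the kelvin reading is 5/9·x + 255.372.
(5/9·x + 255.372) - x = 263  ⇒  (-4/9)·x = 7.62778  ⇒  x = -17.1625°F.
In Celsius: (-17.1625 - 32) × 5/9 = -27.31°C.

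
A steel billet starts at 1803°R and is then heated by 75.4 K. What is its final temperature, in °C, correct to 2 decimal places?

803.92°C

Initial temperature in Celsius: (1803 - 491.67) × 5/9 = 728.5167°C.
The 75.4 K change is an interval; Kelvin and Celsius degrees are the same size, so ΔC = +75.4°C.
Final Celsius temperature: 728.5167 + 75.4000 = 803.9167°C.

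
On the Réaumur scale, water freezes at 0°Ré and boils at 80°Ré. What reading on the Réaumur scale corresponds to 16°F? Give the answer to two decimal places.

-7.11°Ré

First in Celsius: (16 - 32) × 5/9 = -8.8889°C.
Linearly onto the Réaumur scale: 0 + (-8.8889 / 100) × (80 - 0) = -7.11°Ré.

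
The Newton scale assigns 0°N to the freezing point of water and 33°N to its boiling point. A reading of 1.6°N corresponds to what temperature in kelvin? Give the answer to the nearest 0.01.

Linear interpolation between the fixed points: C = (1.6 - 0) × 100 / (33 - 0) = 4.8485°C.
Then 4.8485 + 273.15 = 278.00 K.

278.00 K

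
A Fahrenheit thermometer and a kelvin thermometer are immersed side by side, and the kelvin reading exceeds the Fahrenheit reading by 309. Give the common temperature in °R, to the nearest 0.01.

339.01°R

Let x be the Fahrenheit reading; then the kelvin reading is 5/9·x + 255.372.
(5/9·x + 255.372) - x = 309  ⇒  (-4/9)·x = 53.6278  ⇒  x = -120.6625°F.
In Celsius: (-120.6625 - 32) × 5/9 = -84.8125°C.
In Rankine: -84.8125 × 1.8 + 491.67 = 339.01°R.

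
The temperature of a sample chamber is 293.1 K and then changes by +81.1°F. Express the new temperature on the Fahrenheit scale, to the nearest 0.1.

149.0°F

Initial temperature in Celsius: 293.1 - 273.15 = 19.9500°C.
The 81.1°F change is an interval, so only the factor 5/9 applies: +81.1 × 5/9 = +45.0556°C.
Final Celsius temperature: 19.9500 + 45.0556 = 65.0056°C.
In Fahrenheit: 65.0056 × 1.8 + 32 = 149.0°F.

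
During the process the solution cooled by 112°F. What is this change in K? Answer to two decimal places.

An interval of 1°F corresponds to 5/9 K.
112 × 5/9 = 62.22.

62.22 K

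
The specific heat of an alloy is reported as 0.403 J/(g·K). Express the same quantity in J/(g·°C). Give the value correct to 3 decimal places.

The quantity depends on a temperature interval, so only the ratio of degree sizes applies; the offset between the scales is irrelevant.
A change of 1°C is a change of 1 K, so per °C the value is 0.403 × 1 = 0.403.

0.403 J/(g·°C)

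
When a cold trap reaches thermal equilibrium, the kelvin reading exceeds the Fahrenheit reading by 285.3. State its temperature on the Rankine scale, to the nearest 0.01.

Let x be the Fahrenheit reading; then the kelvin reading is 5/9·x + 255.372.
(5/9·x + 255.372) - x = 285.3  ⇒  (-4/9)·x = 29.9278  ⇒  x = -67.3375°F.
In Celsius: (-67.3375 - 32) × 5/9 = -55.1875°C.
In Rankine: -55.1875 × 1.8 + 491.67 = 392.33°R.

392.33°R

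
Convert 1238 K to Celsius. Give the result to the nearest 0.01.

964.85°C

In Celsius: 1238 - 273.15 = 964.8500°C.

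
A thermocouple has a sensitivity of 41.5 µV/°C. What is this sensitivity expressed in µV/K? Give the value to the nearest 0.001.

Since only a temperature interval is involved, the additive offset between the scales drops out.
A change of 1 K is a change of 1°C, so per K the value is 41.5 × 1 = 41.500.

41.500 µV/K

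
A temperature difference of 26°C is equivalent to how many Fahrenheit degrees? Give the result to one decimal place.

Only the scale ratio 1.8 matters for a change in temperature.
26 × 1.8 = 46.8.

46.8°F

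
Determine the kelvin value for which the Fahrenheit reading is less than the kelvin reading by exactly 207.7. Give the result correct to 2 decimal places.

314.96 K

Let K be the kelvin reading. The Fahrenheit reading is F = 1.8·K - 459.67.
Require F - K = -207.7: (0.8)·K - 459.67 = -207.7.
K = (-207.7 + 459.67) / (0.8) = 314.96.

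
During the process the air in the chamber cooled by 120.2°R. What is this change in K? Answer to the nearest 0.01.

66.78 K

Only the scale ratio 5/9 matters for a change in temperature.
120.2 × 5/9 = 66.78.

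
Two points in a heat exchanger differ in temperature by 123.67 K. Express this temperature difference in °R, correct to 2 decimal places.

Only the scale ratio 1.8 matters for a change in temperature.
123.67 × 1.8 = 222.61.

222.61°R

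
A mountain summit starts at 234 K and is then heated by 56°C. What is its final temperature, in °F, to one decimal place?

62.3°F

Initial temperature in Celsius: 234 - 273.15 = -39.1500°C.
Final Celsius temperature: -39.1500 + 56.0000 = 16.8500°C.
In Fahrenheit: 16.8500 × 1.8 + 32 = 62.3°F.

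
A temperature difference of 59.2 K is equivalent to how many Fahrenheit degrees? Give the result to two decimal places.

106.56°F

An interval of 1 K corresponds to 1.8°F.
59.2 × 1.8 = 106.56.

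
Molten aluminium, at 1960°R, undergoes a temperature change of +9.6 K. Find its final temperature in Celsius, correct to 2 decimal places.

825.34°C

Initial temperature in Celsius: (1960 - 491.67) × 5/9 = 815.7389°C.
The 9.6 K change is an interval; Kelvin and Celsius degrees are the same size, so ΔC = +9.6°C.
Final Celsius temperature: 815.7389 + 9.6000 = 825.3389°C.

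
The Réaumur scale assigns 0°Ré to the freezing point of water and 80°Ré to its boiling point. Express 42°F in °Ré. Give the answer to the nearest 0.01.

First in Celsius: (42 - 32) × 5/9 = 5.5556°C.
Linearly onto the Réaumur scale: 0 + (5.5556 / 100) × (80 - 0) = 4.44°Ré.

4.44°Ré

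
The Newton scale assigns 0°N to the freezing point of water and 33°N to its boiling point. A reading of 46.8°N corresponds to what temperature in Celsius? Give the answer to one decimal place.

Linear interpolation between the fixed points: C = (46.8 - 0) × 100 / (33 - 0) = 141.8182°C.

141.8°C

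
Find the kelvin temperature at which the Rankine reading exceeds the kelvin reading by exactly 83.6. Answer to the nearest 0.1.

Let K be the kelvin reading. The Rankine reading is R = 1.8·K.
Require R - K = 83.6: (0.8)·K = 83.6.
K = (83.6) / (0.8) = 104.5.

104.5 K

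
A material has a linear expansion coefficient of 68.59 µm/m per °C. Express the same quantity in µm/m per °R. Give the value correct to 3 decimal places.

38.106 µm/m per °R

The quantity depends on a temperature interval, so only the ratio of degree sizes applies; the offset between the scales is irrelevant.
A change of 1°R is a change of 5/9°C, so per °R the value is 68.59 × 5/9 = 38.106.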